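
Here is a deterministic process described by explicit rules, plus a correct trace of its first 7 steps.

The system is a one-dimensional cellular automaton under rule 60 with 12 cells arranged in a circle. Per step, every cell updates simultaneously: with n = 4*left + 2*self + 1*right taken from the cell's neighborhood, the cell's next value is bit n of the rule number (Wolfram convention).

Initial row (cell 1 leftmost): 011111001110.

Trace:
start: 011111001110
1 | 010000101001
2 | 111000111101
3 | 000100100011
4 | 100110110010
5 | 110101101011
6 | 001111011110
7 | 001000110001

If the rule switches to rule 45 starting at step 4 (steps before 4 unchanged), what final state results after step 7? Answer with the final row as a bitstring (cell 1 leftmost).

010110101111

(re-executing steps 4..7 under rule 45; state before step 4: 000100100011)
4 | 010100101010
5 | 011100111110
6 | 010000100000
7 | 010110101111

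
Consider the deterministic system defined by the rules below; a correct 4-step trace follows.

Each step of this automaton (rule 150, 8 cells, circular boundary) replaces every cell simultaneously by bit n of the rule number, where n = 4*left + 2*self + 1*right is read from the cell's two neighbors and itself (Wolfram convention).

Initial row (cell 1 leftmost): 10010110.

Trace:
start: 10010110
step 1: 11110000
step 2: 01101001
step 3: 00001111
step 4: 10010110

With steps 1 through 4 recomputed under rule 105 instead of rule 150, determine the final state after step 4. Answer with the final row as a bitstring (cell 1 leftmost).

10010110

(re-executing steps 1..4 under rule 105; state before step 1: 10010110)
step 1: 00001111
step 2: 01101001
step 3: 11110000
step 4: 10010110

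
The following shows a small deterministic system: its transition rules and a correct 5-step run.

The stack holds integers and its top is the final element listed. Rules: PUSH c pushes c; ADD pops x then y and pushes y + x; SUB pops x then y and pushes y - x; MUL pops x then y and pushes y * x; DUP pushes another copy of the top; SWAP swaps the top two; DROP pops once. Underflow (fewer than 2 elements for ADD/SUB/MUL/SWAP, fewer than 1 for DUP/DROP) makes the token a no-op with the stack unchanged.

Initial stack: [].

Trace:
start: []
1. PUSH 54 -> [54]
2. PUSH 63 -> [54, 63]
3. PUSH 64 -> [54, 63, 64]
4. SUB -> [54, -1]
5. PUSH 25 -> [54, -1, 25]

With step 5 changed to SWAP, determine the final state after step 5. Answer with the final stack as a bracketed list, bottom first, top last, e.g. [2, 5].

[-1, 54]

(re-executing from step 5 with the substitution; state before step 5: [54, -1])
5. SWAP -> [-1, 54]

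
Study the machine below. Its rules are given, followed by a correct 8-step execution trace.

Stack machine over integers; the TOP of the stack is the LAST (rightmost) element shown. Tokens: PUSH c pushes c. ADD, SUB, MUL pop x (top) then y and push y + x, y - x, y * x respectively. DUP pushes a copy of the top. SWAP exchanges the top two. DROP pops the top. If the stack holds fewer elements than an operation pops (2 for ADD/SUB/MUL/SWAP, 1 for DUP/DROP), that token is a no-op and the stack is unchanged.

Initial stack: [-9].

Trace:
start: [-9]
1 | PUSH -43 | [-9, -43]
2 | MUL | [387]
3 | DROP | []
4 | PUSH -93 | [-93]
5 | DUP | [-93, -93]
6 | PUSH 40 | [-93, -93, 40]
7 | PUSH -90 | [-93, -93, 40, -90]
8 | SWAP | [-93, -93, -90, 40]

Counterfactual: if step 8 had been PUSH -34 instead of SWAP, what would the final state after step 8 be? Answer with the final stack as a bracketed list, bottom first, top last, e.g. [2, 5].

(re-executing from step 8 with the substitution; state before step 8: [-93, -93, 40, -90])
8 | PUSH -34 | [-93, -93, 40, -90, -34]

[-93, -93, 40, -90, -34]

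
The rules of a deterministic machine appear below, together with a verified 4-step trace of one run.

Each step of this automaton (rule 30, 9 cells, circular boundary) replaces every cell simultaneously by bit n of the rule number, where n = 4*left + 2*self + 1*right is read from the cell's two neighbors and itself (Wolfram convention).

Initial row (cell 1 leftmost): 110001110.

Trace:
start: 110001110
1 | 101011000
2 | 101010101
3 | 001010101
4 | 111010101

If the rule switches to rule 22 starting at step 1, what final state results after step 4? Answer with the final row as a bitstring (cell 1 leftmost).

110001111

(re-executing steps 1..4 under rule 22; state before step 1: 110001110)
1 | 001010000
2 | 011011000
3 | 100000100
4 | 110001111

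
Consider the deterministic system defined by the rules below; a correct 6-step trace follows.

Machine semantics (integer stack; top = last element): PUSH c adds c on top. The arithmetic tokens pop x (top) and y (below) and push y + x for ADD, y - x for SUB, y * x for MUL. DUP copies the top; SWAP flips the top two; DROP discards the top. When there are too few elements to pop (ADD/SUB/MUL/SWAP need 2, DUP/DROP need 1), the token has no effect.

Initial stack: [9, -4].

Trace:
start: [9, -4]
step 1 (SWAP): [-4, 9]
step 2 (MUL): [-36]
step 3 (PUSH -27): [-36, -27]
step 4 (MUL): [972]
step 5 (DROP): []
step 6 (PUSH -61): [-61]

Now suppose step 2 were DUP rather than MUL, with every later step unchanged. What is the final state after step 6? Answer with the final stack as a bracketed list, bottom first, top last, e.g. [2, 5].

(re-executing from step 2 with the substitution; state before step 2: [-4, 9])
step 2 (DUP): [-4, 9, 9]
step 3 (PUSH -27): [-4, 9, 9, -27]
step 4 (MUL): [-4, 9, -243]
step 5 (DROP): [-4, 9]
step 6 (PUSH -61): [-4, 9, -61]

[-4, 9, -61]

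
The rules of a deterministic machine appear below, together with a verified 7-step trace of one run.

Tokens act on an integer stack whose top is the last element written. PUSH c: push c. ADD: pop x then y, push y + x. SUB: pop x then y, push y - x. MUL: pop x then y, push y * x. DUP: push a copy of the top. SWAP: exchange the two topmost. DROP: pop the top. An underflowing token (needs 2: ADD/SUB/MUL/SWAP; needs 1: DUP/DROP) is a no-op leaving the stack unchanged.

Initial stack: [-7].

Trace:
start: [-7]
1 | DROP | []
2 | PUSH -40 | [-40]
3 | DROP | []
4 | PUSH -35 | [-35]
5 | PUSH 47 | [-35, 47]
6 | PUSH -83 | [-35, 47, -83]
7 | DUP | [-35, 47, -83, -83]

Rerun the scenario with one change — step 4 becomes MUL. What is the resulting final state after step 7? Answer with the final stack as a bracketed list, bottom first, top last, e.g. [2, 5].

(re-executing from step 4 with the substitution; state before step 4: [])
4 | MUL | []
5 | PUSH 47 | [47]
6 | PUSH -83 | [47, -83]
7 | DUP | [47, -83, -83]

[47, -83, -83]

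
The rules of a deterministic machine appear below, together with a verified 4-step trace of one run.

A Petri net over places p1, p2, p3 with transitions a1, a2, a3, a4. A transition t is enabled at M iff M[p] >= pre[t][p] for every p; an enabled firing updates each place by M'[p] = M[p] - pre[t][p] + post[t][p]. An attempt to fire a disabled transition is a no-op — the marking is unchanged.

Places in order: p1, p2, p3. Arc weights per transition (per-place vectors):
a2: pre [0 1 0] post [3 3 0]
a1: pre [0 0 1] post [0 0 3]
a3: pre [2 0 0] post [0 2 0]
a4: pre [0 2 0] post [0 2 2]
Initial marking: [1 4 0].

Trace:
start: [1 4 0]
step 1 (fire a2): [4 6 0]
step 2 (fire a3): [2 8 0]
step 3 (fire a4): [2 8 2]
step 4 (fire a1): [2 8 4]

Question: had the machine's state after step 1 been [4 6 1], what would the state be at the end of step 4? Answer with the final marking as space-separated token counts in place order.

state after step 1 := [4 6 1]
step 2 (fire a3): [2 8 1]
step 3 (fire a4): [2 8 3]
step 4 (fire a1): [2 8 5]

2 8 5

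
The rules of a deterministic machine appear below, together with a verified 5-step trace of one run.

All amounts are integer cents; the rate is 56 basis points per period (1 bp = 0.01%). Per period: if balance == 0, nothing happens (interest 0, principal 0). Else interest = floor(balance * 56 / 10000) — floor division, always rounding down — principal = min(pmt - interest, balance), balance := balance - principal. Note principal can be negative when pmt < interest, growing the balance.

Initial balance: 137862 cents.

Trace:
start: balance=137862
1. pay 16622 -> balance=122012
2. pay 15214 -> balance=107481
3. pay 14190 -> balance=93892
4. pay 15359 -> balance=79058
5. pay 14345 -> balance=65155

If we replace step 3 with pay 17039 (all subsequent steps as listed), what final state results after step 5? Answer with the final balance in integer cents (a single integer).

(re-executing from step 3 with the substitution; state before step 3: balance=107481)
3. pay 17039 -> balance=91043
4. pay 15359 -> balance=76193
5. pay 14345 -> balance=62274

62274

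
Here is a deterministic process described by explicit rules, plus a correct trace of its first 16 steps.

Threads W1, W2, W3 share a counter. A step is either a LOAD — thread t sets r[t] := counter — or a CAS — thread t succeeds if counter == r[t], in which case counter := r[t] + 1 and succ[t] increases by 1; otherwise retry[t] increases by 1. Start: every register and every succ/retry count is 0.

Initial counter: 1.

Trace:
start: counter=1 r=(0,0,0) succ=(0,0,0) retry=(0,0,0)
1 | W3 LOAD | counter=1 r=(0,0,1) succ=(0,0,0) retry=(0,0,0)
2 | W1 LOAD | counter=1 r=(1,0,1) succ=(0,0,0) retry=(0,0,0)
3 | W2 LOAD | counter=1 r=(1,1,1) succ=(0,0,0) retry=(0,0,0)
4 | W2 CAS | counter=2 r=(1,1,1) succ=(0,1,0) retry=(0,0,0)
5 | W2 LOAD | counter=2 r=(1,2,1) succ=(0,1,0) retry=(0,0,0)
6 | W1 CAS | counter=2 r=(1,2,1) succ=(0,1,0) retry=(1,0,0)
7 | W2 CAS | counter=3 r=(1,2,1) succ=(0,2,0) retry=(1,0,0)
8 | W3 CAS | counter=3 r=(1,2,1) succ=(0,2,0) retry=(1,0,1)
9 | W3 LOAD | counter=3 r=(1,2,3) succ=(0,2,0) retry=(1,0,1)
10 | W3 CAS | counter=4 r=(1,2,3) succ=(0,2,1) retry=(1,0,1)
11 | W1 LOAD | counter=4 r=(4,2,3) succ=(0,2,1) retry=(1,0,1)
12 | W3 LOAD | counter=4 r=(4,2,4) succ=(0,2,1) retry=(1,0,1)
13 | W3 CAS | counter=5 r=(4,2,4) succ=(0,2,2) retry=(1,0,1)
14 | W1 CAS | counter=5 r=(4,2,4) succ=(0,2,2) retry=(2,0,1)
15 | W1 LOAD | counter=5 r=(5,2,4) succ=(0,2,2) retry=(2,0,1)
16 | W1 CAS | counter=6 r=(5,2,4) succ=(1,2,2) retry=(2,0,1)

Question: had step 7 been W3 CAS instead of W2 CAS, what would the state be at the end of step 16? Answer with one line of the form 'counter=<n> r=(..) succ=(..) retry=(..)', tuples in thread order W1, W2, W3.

counter=5 r=(4,2,3) succ=(1,1,2) retry=(2,0,2)

(re-executing from step 7 with the substitution; state before step 7: counter=2 r=(1,2,1) succ=(0,1,0) retry=(1,0,0))
7 | W3 CAS | counter=2 r=(1,2,1) succ=(0,1,0) retry=(1,0,1)
8 | W3 CAS | counter=2 r=(1,2,1) succ=(0,1,0) retry=(1,0,2)
9 | W3 LOAD | counter=2 r=(1,2,2) succ=(0,1,0) retry=(1,0,2)
10 | W3 CAS | counter=3 r=(1,2,2) succ=(0,1,1) retry=(1,0,2)
11 | W1 LOAD | counter=3 r=(3,2,2) succ=(0,1,1) retry=(1,0,2)
12 | W3 LOAD | counter=3 r=(3,2,3) succ=(0,1,1) retry=(1,0,2)
13 | W3 CAS | counter=4 r=(3,2,3) succ=(0,1,2) retry=(1,0,2)
14 | W1 CAS | counter=4 r=(3,2,3) succ=(0,1,2) retry=(2,0,2)
15 | W1 LOAD | counter=4 r=(4,2,3) succ=(0,1,2) retry=(2,0,2)
16 | W1 CAS | counter=5 r=(4,2,3) succ=(1,1,2) retry=(2,0,2)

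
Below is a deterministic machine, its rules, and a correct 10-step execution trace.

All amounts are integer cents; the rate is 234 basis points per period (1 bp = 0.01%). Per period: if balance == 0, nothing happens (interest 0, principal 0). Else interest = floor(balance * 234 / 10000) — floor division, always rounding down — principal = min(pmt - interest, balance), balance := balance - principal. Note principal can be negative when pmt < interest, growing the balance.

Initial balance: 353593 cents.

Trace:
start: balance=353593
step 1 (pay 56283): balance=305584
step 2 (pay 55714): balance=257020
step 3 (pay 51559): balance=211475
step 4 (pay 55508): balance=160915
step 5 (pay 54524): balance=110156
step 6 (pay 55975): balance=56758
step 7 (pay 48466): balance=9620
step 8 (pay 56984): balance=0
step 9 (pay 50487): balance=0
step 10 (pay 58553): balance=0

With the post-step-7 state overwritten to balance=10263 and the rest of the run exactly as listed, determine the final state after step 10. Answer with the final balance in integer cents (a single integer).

0

state after step 7 := balance=10263
step 8 (pay 56984): balance=0
step 9 (pay 50487): balance=0
step 10 (pay 58553): balance=0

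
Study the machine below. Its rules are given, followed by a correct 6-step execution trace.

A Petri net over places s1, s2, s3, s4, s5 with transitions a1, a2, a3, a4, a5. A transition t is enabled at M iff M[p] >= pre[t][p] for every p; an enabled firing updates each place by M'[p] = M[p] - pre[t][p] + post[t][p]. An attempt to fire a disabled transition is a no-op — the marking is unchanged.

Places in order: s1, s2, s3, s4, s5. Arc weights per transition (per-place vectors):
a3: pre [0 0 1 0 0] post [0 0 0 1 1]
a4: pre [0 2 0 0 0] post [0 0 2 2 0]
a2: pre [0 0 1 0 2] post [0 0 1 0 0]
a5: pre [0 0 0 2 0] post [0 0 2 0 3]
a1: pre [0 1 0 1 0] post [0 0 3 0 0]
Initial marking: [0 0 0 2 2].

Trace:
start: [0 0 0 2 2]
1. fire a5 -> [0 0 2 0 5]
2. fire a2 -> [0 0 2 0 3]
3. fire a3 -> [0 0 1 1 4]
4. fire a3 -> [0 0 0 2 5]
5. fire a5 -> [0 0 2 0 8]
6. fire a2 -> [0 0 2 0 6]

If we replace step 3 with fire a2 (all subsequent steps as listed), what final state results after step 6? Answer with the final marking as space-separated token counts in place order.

(re-executing from step 3 with the substitution; state before step 3: [0 0 2 0 3])
3. fire a2 -> [0 0 2 0 1]
4. fire a3 -> [0 0 1 1 2]
5. fire a5 -> [0 0 1 1 2]
6. fire a2 -> [0 0 1 1 0]

0 0 1 1 0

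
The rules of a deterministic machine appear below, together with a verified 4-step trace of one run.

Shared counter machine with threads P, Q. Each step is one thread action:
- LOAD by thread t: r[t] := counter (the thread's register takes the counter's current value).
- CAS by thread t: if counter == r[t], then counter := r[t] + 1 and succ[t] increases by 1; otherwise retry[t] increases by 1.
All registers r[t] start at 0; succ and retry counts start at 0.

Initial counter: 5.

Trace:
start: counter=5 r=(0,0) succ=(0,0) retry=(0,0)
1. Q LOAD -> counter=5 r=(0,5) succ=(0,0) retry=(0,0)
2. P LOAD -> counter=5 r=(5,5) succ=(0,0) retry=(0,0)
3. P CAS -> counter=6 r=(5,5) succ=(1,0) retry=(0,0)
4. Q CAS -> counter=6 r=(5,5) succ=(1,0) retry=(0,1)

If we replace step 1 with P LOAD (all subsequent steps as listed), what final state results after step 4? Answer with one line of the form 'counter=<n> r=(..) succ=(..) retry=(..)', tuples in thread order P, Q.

(re-executing from step 1 with the substitution; state before step 1: counter=5 r=(0,0) succ=(0,0) retry=(0,0))
1. P LOAD -> counter=5 r=(5,0) succ=(0,0) retry=(0,0)
2. P LOAD -> counter=5 r=(5,0) succ=(0,0) retry=(0,0)
3. P CAS -> counter=6 r=(5,0) succ=(1,0) retry=(0,0)
4. Q CAS -> counter=6 r=(5,0) succ=(1,0) retry=(0,1)

counter=6 r=(5,0) succ=(1,0) retry=(0,1)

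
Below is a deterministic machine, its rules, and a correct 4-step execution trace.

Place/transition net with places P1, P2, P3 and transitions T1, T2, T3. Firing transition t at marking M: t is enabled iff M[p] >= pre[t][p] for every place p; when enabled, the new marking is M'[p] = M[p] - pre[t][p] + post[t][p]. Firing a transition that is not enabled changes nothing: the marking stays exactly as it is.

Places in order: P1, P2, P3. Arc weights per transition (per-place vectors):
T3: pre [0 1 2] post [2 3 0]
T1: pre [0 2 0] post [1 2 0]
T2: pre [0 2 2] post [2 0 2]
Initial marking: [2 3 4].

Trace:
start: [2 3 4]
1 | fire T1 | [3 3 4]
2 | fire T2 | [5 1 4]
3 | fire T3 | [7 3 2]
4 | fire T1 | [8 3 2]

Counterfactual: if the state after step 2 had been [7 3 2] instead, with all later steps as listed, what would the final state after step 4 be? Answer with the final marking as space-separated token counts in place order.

state after step 2 := [7 3 2]
3 | fire T3 | [9 5 0]
4 | fire T1 | [10 5 0]

10 5 0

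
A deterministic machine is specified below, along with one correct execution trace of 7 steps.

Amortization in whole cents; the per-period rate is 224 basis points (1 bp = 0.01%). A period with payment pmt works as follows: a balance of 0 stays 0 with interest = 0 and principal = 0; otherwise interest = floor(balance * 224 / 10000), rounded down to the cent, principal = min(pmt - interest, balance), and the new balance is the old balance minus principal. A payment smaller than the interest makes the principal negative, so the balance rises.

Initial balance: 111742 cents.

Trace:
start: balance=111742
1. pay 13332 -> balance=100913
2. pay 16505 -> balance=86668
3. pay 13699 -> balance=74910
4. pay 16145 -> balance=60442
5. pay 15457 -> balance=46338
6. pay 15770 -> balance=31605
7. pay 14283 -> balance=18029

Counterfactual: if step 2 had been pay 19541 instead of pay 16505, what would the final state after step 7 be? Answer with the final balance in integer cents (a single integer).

14639

(re-executing from step 2 with the substitution; state before step 2: balance=100913)
2. pay 19541 -> balance=83632
3. pay 13699 -> balance=71806
4. pay 16145 -> balance=57269
5. pay 15457 -> balance=43094
6. pay 15770 -> balance=28289
7. pay 14283 -> balance=14639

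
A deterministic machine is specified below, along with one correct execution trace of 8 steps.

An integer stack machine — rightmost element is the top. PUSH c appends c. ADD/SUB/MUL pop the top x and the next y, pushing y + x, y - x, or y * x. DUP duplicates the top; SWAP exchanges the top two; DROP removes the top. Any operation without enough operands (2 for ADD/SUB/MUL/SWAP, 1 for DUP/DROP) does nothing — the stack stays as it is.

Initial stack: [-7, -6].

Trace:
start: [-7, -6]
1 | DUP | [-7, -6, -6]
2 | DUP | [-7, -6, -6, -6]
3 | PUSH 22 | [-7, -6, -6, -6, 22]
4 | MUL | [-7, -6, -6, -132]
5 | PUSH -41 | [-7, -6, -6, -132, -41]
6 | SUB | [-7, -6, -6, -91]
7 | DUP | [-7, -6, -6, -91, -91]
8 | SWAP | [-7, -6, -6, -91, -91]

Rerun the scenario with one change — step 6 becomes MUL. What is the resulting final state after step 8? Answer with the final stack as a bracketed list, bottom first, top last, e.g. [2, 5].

(re-executing from step 6 with the substitution; state before step 6: [-7, -6, -6, -132, -41])
6 | MUL | [-7, -6, -6, 5412]
7 | DUP | [-7, -6, -6, 5412, 5412]
8 | SWAP | [-7, -6, -6, 5412, 5412]

[-7, -6, -6, 5412, 5412]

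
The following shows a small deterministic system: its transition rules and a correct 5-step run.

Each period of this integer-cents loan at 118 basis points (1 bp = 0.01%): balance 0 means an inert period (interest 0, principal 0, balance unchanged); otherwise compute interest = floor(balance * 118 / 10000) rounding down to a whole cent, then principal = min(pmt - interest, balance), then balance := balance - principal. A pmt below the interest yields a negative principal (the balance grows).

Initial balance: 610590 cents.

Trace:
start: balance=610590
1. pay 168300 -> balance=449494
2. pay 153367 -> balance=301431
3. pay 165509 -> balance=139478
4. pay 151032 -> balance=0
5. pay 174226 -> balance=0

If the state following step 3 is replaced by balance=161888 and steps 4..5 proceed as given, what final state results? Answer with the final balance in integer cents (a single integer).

state after step 3 := balance=161888
4. pay 151032 -> balance=12766
5. pay 174226 -> balance=0

0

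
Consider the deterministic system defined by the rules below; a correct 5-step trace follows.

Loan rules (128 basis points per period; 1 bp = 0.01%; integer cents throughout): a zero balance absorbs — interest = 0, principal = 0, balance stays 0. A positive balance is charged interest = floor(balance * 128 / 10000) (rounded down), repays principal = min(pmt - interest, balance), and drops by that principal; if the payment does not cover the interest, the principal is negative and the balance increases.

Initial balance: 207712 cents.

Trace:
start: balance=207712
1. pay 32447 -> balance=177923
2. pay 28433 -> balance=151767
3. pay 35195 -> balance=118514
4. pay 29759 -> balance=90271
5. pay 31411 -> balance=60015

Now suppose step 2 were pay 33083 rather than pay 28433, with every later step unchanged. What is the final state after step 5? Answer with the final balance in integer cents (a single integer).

(re-executing from step 2 with the substitution; state before step 2: balance=177923)
2. pay 33083 -> balance=147117
3. pay 35195 -> balance=113805
4. pay 29759 -> balance=85502
5. pay 31411 -> balance=55185

55185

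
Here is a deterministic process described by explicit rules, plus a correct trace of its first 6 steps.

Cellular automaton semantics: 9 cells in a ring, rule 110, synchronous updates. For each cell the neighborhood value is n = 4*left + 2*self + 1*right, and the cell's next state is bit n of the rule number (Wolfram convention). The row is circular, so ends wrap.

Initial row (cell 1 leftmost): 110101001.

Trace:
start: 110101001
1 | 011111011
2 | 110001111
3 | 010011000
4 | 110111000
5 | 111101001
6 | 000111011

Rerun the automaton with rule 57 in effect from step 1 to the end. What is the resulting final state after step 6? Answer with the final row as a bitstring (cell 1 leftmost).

101010010

(re-executing steps 1..6 under rule 57; state before step 1: 110101001)
1 | 001010101
2 | 100101010
3 | 010010101
4 | 101001010
5 | 010100101
6 | 101010010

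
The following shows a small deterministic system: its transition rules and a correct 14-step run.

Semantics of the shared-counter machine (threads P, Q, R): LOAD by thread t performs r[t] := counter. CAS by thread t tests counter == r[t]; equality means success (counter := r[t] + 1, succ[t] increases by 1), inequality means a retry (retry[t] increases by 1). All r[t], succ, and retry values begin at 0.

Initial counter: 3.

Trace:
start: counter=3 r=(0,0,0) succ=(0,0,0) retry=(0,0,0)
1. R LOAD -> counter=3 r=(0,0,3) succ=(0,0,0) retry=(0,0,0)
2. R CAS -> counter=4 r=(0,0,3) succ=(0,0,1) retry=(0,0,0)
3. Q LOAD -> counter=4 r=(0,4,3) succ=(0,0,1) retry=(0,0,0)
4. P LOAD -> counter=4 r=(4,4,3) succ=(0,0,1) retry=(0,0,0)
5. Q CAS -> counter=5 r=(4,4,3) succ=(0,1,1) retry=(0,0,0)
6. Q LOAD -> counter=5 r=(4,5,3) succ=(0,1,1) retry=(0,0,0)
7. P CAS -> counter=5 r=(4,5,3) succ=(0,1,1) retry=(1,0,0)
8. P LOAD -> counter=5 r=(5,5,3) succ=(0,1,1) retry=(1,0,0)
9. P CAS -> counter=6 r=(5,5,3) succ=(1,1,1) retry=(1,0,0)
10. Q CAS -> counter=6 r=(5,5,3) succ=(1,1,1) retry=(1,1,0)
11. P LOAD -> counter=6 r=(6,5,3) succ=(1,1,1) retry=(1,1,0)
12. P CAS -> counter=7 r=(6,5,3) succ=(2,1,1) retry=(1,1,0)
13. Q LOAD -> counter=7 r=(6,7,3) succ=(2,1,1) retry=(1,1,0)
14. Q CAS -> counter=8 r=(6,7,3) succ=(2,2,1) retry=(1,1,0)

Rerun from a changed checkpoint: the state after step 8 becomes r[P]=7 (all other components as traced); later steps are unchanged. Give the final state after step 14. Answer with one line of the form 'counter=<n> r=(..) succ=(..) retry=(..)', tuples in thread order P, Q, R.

state after step 8 := counter=5 r=(7,5,3) succ=(0,1,1) retry=(1,0,0)
9. P CAS -> counter=5 r=(7,5,3) succ=(0,1,1) retry=(2,0,0)
10. Q CAS -> counter=6 r=(7,5,3) succ=(0,2,1) retry=(2,0,0)
11. P LOAD -> counter=6 r=(6,5,3) succ=(0,2,1) retry=(2,0,0)
12. P CAS -> counter=7 r=(6,5,3) succ=(1,2,1) retry=(2,0,0)
13. Q LOAD -> counter=7 r=(6,7,3) succ=(1,2,1) retry=(2,0,0)
14. Q CAS -> counter=8 r=(6,7,3) succ=(1,3,1) retry=(2,0,0)

counter=8 r=(6,7,3) succ=(1,3,1) retry=(2,0,0)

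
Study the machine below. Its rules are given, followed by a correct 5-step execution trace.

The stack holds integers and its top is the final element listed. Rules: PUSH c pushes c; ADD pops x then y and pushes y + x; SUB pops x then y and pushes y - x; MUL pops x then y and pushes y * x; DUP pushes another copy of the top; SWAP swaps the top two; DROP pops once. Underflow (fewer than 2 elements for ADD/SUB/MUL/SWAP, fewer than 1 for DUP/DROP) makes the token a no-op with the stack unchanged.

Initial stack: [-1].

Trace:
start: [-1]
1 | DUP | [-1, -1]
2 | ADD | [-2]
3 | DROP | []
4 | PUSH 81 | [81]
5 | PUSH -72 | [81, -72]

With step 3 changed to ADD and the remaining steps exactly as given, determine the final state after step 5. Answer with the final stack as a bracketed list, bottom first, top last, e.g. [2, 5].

(re-executing from step 3 with the substitution; state before step 3: [-2])
3 | ADD | [-2]
4 | PUSH 81 | [-2, 81]
5 | PUSH -72 | [-2, 81, -72]

[-2, 81, -72]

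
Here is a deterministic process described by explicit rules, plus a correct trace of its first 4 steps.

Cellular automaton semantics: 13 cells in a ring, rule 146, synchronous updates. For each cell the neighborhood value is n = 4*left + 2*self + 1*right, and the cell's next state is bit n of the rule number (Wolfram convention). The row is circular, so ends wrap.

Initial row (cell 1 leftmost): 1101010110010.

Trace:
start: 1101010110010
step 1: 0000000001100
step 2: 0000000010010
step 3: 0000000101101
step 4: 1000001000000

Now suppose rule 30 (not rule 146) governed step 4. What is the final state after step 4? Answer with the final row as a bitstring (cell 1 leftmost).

1000001101001

(re-executing step 4 under rule 30; state before step 4: 0000000101101)
step 4: 1000001101001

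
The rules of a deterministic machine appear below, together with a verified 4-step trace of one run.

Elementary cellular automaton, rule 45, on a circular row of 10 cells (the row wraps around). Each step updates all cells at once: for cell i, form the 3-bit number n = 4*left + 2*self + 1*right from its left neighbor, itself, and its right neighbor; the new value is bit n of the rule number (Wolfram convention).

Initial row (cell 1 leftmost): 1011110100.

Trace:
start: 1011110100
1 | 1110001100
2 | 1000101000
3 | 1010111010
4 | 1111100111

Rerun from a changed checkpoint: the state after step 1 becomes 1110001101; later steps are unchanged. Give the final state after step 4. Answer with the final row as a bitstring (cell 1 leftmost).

0101100000

state after step 1 := 1110001101
2 | 0000101011
3 | 0110111110
4 | 0101100000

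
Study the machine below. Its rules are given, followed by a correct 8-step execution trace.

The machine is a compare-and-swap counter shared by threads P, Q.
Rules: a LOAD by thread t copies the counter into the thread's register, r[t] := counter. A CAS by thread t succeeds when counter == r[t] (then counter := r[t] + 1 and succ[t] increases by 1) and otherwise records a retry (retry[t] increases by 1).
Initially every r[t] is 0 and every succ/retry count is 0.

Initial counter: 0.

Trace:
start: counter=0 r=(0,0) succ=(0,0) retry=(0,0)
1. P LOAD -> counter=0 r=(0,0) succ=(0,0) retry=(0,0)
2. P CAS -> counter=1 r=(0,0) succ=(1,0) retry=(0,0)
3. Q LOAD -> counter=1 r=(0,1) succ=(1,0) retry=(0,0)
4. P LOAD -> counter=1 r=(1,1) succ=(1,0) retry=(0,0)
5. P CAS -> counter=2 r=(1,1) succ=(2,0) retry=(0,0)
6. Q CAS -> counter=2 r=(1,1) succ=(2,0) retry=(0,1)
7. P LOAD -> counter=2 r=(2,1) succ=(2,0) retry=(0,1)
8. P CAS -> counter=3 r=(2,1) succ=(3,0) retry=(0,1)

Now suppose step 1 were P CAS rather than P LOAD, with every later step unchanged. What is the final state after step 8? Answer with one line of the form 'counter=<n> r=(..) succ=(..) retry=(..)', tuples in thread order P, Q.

(re-executing from step 1 with the substitution; state before step 1: counter=0 r=(0,0) succ=(0,0) retry=(0,0))
1. P CAS -> counter=1 r=(0,0) succ=(1,0) retry=(0,0)
2. P CAS -> counter=1 r=(0,0) succ=(1,0) retry=(1,0)
3. Q LOAD -> counter=1 r=(0,1) succ=(1,0) retry=(1,0)
4. P LOAD -> counter=1 r=(1,1) succ=(1,0) retry=(1,0)
5. P CAS -> counter=2 r=(1,1) succ=(2,0) retry=(1,0)
6. Q CAS -> counter=2 r=(1,1) succ=(2,0) retry=(1,1)
7. P LOAD -> counter=2 r=(2,1) succ=(2,0) retry=(1,1)
8. P CAS -> counter=3 r=(2,1) succ=(3,0) retry=(1,1)

counter=3 r=(2,1) succ=(3,0) retry=(1,1)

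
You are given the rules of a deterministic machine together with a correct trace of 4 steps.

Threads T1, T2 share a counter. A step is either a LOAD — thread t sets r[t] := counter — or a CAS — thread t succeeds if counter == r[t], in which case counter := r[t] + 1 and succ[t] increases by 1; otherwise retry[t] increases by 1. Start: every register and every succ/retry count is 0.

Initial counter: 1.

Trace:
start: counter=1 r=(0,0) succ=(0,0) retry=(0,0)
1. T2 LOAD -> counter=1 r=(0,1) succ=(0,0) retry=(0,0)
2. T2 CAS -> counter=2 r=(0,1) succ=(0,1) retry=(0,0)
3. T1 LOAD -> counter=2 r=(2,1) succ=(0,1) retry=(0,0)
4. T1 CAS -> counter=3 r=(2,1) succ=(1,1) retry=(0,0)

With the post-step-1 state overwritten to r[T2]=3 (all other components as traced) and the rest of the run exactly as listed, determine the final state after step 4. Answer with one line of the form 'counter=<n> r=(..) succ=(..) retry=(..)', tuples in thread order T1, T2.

state after step 1 := counter=1 r=(0,3) succ=(0,0) retry=(0,0)
2. T2 CAS -> counter=1 r=(0,3) succ=(0,0) retry=(0,1)
3. T1 LOAD -> counter=1 r=(1,3) succ=(0,0) retry=(0,1)
4. T1 CAS -> counter=2 r=(1,3) succ=(1,0) retry=(0,1)

counter=2 r=(1,3) succ=(1,0) retry=(0,1)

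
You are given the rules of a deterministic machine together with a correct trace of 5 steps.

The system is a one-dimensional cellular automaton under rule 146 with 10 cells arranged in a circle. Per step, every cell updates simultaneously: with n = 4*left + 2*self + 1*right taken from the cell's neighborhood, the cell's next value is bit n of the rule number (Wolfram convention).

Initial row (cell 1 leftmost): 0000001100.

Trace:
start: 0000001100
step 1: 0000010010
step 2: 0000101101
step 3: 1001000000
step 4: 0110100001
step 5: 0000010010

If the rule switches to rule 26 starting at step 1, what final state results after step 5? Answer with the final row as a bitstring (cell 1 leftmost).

1100100000

(re-executing steps 1..5 under rule 26; state before step 1: 0000001100)
step 1: 0000011010
step 2: 0000110001
step 3: 1001101010
step 4: 0111000000
step 5: 1100100000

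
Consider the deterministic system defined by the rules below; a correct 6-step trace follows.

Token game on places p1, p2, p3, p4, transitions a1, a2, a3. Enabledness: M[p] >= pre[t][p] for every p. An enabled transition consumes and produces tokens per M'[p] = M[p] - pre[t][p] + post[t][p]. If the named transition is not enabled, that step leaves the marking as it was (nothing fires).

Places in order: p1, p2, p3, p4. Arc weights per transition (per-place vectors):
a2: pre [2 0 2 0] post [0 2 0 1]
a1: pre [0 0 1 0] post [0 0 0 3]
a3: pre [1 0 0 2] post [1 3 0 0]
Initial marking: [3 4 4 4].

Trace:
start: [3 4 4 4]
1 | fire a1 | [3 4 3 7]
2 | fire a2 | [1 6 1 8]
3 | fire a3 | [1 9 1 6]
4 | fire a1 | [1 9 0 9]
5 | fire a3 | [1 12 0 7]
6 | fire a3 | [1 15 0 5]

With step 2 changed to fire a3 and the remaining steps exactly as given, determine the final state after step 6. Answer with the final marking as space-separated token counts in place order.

3 16 2 2

(re-executing from step 2 with the substitution; state before step 2: [3 4 3 7])
2 | fire a3 | [3 7 3 5]
3 | fire a3 | [3 10 3 3]
4 | fire a1 | [3 10 2 6]
5 | fire a3 | [3 13 2 4]
6 | fire a3 | [3 16 2 2]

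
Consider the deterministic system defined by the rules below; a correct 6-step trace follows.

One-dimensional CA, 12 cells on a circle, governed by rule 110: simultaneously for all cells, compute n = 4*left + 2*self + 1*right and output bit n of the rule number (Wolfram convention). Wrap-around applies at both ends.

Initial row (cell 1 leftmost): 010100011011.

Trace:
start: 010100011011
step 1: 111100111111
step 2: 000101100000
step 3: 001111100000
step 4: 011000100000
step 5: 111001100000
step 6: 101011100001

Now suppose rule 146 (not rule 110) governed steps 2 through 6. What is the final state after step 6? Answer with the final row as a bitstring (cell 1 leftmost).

(re-executing steps 2..6 under rule 146; state before step 2: 111100111111)
step 2: 111011011111
step 3: 110000001111
step 4: 101000010111
step 5: 000100100011
step 6: 101011010100

101011010100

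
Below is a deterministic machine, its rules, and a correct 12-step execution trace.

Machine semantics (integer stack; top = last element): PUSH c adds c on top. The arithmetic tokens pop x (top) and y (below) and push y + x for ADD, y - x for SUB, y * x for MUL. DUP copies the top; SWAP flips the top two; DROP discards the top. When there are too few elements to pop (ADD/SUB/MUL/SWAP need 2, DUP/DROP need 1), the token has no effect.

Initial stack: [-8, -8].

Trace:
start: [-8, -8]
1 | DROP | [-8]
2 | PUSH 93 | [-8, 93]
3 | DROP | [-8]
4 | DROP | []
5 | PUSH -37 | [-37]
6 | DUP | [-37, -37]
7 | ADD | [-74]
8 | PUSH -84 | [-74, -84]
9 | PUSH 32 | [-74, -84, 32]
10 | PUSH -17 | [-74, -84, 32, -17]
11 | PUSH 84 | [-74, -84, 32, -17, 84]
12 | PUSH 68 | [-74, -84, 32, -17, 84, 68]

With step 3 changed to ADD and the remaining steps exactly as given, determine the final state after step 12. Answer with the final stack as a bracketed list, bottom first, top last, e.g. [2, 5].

(re-executing from step 3 with the substitution; state before step 3: [-8, 93])
3 | ADD | [85]
4 | DROP | []
5 | PUSH -37 | [-37]
6 | DUP | [-37, -37]
7 | ADD | [-74]
8 | PUSH -84 | [-74, -84]
9 | PUSH 32 | [-74, -84, 32]
10 | PUSH -17 | [-74, -84, 32, -17]
11 | PUSH 84 | [-74, -84, 32, -17, 84]
12 | PUSH 68 | [-74, -84, 32, -17, 84, 68]

[-74, -84, 32, -17, 84, 68]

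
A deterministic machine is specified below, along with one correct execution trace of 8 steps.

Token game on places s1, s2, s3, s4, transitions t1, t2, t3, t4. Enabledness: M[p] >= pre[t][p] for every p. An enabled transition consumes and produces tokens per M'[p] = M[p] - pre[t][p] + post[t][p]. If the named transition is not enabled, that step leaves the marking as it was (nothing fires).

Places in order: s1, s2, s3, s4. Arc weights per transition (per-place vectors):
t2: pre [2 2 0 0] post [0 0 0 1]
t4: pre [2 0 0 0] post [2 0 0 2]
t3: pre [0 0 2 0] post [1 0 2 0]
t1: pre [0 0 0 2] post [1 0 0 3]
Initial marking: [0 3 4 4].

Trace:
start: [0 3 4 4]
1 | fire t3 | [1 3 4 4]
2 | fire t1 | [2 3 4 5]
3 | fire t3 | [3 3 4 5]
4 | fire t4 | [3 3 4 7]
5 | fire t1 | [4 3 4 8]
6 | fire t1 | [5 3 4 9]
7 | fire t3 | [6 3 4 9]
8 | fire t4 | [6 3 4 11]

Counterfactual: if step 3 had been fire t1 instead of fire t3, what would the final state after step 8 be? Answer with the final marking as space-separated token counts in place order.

6 3 4 12

(re-executing from step 3 with the substitution; state before step 3: [2 3 4 5])
3 | fire t1 | [3 3 4 6]
4 | fire t4 | [3 3 4 8]
5 | fire t1 | [4 3 4 9]
6 | fire t1 | [5 3 4 10]
7 | fire t3 | [6 3 4 10]
8 | fire t4 | [6 3 4 12]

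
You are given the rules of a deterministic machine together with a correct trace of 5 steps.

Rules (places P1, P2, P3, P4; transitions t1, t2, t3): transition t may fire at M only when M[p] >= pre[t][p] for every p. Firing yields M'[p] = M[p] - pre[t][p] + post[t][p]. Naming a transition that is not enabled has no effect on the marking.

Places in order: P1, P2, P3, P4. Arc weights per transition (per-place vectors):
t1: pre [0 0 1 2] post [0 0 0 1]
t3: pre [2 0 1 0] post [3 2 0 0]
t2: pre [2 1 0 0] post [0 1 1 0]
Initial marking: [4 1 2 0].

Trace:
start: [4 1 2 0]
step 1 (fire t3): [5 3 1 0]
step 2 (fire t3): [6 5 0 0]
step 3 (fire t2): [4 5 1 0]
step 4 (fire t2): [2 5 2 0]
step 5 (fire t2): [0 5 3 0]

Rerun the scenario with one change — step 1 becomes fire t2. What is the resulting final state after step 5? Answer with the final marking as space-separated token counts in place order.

1 3 3 0

(re-executing from step 1 with the substitution; state before step 1: [4 1 2 0])
step 1 (fire t2): [2 1 3 0]
step 2 (fire t3): [3 3 2 0]
step 3 (fire t2): [1 3 3 0]
step 4 (fire t2): [1 3 3 0]
step 5 (fire t2): [1 3 3 0]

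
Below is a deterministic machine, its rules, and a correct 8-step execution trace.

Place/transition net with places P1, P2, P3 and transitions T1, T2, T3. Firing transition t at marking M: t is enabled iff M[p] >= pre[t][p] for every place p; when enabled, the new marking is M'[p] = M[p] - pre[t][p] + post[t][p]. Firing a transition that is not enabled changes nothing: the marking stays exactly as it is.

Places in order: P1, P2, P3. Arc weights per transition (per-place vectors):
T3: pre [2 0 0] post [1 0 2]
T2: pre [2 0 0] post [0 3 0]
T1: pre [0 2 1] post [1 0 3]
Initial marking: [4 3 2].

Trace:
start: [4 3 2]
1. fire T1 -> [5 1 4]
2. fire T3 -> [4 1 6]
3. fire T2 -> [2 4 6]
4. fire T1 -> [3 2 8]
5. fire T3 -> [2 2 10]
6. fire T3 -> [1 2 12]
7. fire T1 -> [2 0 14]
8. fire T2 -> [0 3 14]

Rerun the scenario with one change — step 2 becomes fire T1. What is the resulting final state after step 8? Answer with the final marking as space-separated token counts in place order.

(re-executing from step 2 with the substitution; state before step 2: [5 1 4])
2. fire T1 -> [5 1 4]
3. fire T2 -> [3 4 4]
4. fire T1 -> [4 2 6]
5. fire T3 -> [3 2 8]
6. fire T3 -> [2 2 10]
7. fire T1 -> [3 0 12]
8. fire T2 -> [1 3 12]

1 3 12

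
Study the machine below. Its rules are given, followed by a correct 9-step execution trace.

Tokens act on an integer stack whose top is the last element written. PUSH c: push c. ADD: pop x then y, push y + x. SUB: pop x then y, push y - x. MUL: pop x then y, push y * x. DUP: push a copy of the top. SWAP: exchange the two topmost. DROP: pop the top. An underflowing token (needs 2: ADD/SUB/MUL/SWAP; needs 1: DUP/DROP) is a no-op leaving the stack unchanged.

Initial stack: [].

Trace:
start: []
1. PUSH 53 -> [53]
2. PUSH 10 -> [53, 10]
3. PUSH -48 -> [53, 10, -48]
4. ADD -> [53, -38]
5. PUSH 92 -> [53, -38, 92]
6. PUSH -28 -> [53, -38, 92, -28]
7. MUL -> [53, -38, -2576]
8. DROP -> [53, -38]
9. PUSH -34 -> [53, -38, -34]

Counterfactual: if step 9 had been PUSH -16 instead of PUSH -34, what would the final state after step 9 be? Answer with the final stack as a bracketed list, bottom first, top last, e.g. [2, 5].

[53, -38, -16]

(re-executing from step 9 with the substitution; state before step 9: [53, -38])
9. PUSH -16 -> [53, -38, -16]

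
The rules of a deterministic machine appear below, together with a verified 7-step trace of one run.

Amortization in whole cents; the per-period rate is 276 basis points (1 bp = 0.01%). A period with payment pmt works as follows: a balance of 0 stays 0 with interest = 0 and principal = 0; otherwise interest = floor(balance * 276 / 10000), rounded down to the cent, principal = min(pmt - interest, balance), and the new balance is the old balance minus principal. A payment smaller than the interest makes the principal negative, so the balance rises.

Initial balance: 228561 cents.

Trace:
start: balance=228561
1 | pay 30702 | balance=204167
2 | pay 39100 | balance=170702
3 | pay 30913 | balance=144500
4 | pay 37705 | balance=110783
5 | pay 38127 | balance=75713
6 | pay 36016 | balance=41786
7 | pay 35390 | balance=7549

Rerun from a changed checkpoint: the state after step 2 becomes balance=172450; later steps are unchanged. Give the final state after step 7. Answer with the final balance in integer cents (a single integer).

9552

state after step 2 := balance=172450
3 | pay 30913 | balance=146296
4 | pay 37705 | balance=112628
5 | pay 38127 | balance=77609
6 | pay 36016 | balance=43735
7 | pay 35390 | balance=9552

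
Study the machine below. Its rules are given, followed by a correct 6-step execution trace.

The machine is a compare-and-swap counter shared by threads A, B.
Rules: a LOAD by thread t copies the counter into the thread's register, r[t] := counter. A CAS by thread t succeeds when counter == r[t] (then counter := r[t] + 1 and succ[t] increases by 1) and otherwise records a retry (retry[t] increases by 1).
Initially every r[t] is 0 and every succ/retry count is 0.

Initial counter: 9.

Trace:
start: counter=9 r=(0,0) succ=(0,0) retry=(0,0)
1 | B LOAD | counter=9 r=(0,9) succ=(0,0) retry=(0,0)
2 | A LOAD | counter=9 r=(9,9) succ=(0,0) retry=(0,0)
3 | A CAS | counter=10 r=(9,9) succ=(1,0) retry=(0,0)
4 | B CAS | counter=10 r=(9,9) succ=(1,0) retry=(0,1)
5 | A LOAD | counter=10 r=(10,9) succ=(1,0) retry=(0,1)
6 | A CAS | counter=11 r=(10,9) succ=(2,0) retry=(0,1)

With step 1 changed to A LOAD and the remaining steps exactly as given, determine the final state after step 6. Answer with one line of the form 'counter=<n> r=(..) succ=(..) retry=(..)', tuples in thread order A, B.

(re-executing from step 1 with the substitution; state before step 1: counter=9 r=(0,0) succ=(0,0) retry=(0,0))
1 | A LOAD | counter=9 r=(9,0) succ=(0,0) retry=(0,0)
2 | A LOAD | counter=9 r=(9,0) succ=(0,0) retry=(0,0)
3 | A CAS | counter=10 r=(9,0) succ=(1,0) retry=(0,0)
4 | B CAS | counter=10 r=(9,0) succ=(1,0) retry=(0,1)
5 | A LOAD | counter=10 r=(10,0) succ=(1,0) retry=(0,1)
6 | A CAS | counter=11 r=(10,0) succ=(2,0) retry=(0,1)

counter=11 r=(10,0) succ=(2,0) retry=(0,1)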